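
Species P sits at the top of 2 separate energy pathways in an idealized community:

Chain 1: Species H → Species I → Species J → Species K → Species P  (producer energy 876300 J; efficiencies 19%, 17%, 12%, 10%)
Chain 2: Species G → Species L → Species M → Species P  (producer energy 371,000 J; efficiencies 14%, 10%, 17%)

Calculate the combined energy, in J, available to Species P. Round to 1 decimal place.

Chain 1: 876300 × 0.19 × 0.17 × 0.12 × 0.1 = 339.65388 J
Chain 2: 371000 × 0.14 × 0.1 × 0.17 = 882.98 J
Total at Species P: 339.65388 + 882.98 = 1222.63388 J

1222.6 J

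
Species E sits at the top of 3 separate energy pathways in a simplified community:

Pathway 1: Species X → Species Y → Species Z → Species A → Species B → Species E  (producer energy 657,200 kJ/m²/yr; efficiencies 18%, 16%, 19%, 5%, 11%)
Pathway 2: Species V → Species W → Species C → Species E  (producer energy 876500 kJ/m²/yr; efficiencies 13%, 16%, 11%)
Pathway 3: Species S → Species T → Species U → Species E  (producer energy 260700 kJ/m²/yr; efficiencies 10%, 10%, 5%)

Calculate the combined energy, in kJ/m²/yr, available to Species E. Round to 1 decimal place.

Pathway 1: 657200 × 0.18 × 0.16 × 0.19 × 0.05 × 0.11 = 19.7790912 kJ/m²/yr
Pathway 2: 876500 × 0.13 × 0.16 × 0.11 = 2005.432 kJ/m²/yr
Pathway 3: 260700 × 0.1 × 0.1 × 0.05 = 130.35 kJ/m²/yr
Total at Species E: 19.7790912 + 2005.432 + 130.35 = 2155.5610912 kJ/m²/yr

2155.6 kJ/m²/yr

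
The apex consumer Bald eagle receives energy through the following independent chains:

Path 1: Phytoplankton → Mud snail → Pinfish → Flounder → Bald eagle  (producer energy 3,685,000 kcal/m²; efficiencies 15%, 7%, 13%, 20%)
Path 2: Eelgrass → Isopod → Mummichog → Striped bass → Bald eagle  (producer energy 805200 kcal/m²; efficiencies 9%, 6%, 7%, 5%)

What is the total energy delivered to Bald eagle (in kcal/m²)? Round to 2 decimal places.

1021.22 kcal/m²

Path 1: 3685000 × 0.15 × 0.07 × 0.13 × 0.2 = 1006.005 kcal/m²
Path 2: 805200 × 0.09 × 0.06 × 0.07 × 0.05 = 15.21828 kcal/m²
Total at Bald eagle: 1006.005 + 15.21828 = 1021.22328 kcal/m²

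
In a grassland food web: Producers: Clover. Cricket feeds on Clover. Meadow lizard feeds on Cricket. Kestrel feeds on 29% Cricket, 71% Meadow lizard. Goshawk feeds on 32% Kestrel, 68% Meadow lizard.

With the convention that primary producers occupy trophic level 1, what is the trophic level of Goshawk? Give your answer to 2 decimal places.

4.23

Cricket: 1 + 1 = 2
Meadow lizard: 1 + 2 = 3
Kestrel: 1 + (0.29×2 + 0.71×3) = 3.71
Goshawk: 1 + (0.32×3.71 + 0.68×3) = 4.2272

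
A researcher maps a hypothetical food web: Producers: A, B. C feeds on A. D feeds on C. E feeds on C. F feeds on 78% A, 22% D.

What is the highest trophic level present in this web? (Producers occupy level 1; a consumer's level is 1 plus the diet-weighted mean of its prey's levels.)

3

C: 1 + 1 = 2
D: 1 + 2 = 3
E: 1 + 2 = 3
F: 1 + (0.78×1 + 0.22×3) = 2.44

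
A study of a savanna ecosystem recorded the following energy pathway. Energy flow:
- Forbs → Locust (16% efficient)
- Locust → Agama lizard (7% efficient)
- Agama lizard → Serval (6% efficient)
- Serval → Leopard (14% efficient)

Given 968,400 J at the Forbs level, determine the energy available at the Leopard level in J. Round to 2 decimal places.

Locust: 968400 × 0.16 = 154944 J
Agama lizard: 154944 × 0.07 = 10846.08 J
Serval: 10846.08 × 0.06 = 650.7648 J
Leopard: 650.7648 × 0.14 = 91.107072 J

91.11 J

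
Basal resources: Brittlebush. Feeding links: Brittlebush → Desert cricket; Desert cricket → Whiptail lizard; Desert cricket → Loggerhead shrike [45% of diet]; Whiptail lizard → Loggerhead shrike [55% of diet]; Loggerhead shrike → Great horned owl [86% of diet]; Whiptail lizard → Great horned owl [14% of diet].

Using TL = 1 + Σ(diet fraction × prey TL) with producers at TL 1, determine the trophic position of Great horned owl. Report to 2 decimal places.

Desert cricket: 1 + 1 = 2
Whiptail lizard: 1 + 2 = 3
Loggerhead shrike: 1 + (0.45×2 + 0.55×3) = 3.55
Great horned owl: 1 + (0.86×3.55 + 0.14×3) = 4.473

4.47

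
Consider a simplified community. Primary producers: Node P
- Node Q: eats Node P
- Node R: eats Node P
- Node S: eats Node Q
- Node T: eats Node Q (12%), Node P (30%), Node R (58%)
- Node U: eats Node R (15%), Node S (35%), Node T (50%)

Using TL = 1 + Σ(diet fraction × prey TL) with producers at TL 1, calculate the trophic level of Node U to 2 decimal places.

Node Q: 1 + 1 = 2
Node R: 1 + 1 = 2
Node S: 1 + 2 = 3
Node T: 1 + (0.12×2 + 0.3×1 + 0.58×2) = 2.7
Node U: 1 + (0.15×2 + 0.35×3 + 0.5×2.7) = 3.7

3.70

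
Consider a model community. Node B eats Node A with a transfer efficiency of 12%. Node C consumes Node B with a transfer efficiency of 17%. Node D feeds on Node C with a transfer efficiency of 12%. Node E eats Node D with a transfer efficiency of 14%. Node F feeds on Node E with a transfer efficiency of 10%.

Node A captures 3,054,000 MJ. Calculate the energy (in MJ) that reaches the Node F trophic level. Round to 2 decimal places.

104.67 MJ

Node B: 3054000 × 0.12 = 366480 MJ
Node C: 366480 × 0.17 = 62301.6 MJ
Node D: 62301.6 × 0.12 = 7476.192 MJ
Node E: 7476.192 × 0.14 = 1046.66688 MJ
Node F: 1046.66688 × 0.1 = 104.666688 MJ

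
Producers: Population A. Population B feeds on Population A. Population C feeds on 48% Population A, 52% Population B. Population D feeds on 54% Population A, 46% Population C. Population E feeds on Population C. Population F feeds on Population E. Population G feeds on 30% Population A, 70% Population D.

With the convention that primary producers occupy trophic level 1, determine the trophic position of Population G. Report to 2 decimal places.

Population B: 1 + 1 = 2
Population C: 1 + (0.48×1 + 0.52×2) = 2.52
Population D: 1 + (0.54×1 + 0.46×2.52) = 2.6992
Population E: 1 + 2.52 = 3.52
Population F: 1 + 3.52 = 4.52
Population G: 1 + (0.3×1 + 0.7×2.6992) = 3.18944

3.19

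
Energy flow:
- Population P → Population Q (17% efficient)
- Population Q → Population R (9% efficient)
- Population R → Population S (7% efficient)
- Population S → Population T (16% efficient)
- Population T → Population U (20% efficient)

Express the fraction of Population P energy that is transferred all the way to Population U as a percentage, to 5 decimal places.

0.00343%

Product of link efficiencies: 0.17 × 0.09 × 0.07 × 0.16 × 0.2 = 0.000034272
As a percentage: 0.000034272 × 100 = 0.00343%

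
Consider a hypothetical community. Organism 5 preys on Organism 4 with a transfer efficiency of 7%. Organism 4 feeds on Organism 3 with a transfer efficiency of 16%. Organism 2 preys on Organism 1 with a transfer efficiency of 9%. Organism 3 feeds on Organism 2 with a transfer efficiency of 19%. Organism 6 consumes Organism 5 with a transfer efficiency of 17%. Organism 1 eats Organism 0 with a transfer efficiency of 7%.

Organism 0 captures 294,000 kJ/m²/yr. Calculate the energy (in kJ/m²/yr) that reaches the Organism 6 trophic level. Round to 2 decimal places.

Organism 1: 294000 × 0.07 = 20580 kJ/m²/yr
Organism 2: 20580 × 0.09 = 1852.2 kJ/m²/yr
Organism 3: 1852.2 × 0.19 = 351.918 kJ/m²/yr
Organism 4: 351.918 × 0.16 = 56.30688 kJ/m²/yr
Organism 5: 56.30688 × 0.07 = 3.9414816 kJ/m²/yr
Organism 6: 3.9414816 × 0.17 = 0.670051872 kJ/m²/yr

0.67 kJ/m²/yr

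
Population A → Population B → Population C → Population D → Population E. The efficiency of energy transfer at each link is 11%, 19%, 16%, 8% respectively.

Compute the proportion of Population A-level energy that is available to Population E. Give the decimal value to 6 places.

Product of link efficiencies: 0.11 × 0.19 × 0.16 × 0.08 = 0.00026752

0.000268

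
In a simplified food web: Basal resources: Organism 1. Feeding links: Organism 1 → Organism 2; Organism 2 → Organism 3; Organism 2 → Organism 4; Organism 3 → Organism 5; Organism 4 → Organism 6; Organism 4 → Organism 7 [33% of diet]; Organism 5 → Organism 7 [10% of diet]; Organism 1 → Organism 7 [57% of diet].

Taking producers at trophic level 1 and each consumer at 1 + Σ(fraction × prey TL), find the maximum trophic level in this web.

4

Organism 2: 1 + 1 = 2
Organism 3: 1 + 2 = 3
Organism 4: 1 + 2 = 3
Organism 5: 1 + 3 = 4
Organism 6: 1 + 3 = 4
Organism 7: 1 + (0.33×3 + 0.1×4 + 0.57×1) = 2.96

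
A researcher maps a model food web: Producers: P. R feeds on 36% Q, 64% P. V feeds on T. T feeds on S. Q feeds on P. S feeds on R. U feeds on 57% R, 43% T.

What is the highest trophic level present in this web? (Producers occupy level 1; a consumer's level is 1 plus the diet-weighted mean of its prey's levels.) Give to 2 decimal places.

Q: 1 + 1 = 2
R: 1 + (0.36×2 + 0.64×1) = 2.36
S: 1 + 2.36 = 3.36
T: 1 + 3.36 = 4.36
U: 1 + (0.57×2.36 + 0.43×4.36) = 4.22
V: 1 + 4.36 = 5.36

5.36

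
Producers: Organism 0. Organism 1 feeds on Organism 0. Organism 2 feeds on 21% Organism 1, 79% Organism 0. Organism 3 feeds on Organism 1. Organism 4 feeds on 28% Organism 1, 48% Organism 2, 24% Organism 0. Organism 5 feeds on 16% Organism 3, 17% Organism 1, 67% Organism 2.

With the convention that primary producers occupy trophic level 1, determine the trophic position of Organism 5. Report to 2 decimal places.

Organism 1: 1 + 1 = 2
Organism 2: 1 + (0.21×2 + 0.79×1) = 2.21
Organism 3: 1 + 2 = 3
Organism 4: 1 + (0.28×2 + 0.48×2.21 + 0.24×1) = 2.8608
Organism 5: 1 + (0.16×3 + 0.17×2 + 0.67×2.21) = 3.3007

3.30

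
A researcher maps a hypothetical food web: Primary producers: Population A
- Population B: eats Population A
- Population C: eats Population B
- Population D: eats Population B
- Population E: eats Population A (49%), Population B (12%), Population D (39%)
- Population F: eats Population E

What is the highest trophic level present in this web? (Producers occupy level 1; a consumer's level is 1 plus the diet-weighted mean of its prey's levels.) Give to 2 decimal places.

Population B: 1 + 1 = 2
Population C: 1 + 2 = 3
Population D: 1 + 2 = 3
Population E: 1 + (0.49×1 + 0.12×2 + 0.39×3) = 2.9
Population F: 1 + 2.9 = 3.9

3.90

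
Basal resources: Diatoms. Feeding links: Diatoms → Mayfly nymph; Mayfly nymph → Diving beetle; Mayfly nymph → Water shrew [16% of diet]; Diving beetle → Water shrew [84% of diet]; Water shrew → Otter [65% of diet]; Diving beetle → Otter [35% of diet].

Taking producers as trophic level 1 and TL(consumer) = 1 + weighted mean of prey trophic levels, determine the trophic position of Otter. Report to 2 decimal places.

Mayfly nymph: 1 + 1 = 2
Diving beetle: 1 + 2 = 3
Water shrew: 1 + (0.16×2 + 0.84×3) = 3.84
Otter: 1 + (0.65×3.84 + 0.35×3) = 4.546

4.55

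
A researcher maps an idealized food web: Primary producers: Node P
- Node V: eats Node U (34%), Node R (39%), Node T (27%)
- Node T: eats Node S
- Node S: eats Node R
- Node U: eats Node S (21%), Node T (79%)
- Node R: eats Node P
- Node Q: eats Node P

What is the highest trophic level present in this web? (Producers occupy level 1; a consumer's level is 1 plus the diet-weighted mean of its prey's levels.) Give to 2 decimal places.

4.79

Node Q: 1 + 1 = 2
Node R: 1 + 1 = 2
Node S: 1 + 2 = 3
Node T: 1 + 3 = 4
Node U: 1 + (0.21×3 + 0.79×4) = 4.79
Node V: 1 + (0.34×4.79 + 0.39×2 + 0.27×4) = 4.4886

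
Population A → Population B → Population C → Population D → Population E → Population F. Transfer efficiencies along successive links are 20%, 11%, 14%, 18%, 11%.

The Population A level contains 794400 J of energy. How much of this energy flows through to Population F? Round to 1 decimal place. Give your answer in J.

Population B: 794400 × 0.2 = 158880 J
Population C: 158880 × 0.11 = 17476.8 J
Population D: 17476.8 × 0.14 = 2446.752 J
Population E: 2446.752 × 0.18 = 440.41536 J
Population F: 440.41536 × 0.11 = 48.4456896 J

48.4 J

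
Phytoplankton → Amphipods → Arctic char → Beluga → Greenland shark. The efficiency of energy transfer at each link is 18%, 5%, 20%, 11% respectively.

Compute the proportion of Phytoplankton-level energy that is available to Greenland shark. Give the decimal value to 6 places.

Product of link efficiencies: 0.18 × 0.05 × 0.2 × 0.11 = 0.000198

0.000198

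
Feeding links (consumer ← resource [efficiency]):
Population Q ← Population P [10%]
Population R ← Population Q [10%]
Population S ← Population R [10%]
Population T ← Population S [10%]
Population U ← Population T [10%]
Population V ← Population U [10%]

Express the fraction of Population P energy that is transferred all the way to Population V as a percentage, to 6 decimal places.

0.000100%

Product of link efficiencies: 0.1 × 0.1 × 0.1 × 0.1 × 0.1 × 0.1 = 0.000001
As a percentage: 0.000001 × 100 = 0.000100%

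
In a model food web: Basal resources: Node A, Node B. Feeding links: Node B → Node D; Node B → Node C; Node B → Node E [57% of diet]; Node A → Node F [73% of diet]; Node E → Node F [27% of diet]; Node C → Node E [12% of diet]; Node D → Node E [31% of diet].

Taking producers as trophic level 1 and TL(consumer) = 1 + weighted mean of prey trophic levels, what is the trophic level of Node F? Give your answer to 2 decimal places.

Node C: 1 + 1 = 2
Node D: 1 + 1 = 2
Node E: 1 + (0.57×1 + 0.31×2 + 0.12×2) = 2.43
Node F: 1 + (0.27×2.43 + 0.73×1) = 2.3861

2.39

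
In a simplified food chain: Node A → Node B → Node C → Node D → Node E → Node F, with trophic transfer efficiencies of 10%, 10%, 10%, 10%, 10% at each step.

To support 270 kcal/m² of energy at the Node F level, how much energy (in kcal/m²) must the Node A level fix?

Cumulative transfer efficiency: 0.1 × 0.1 × 0.1 × 0.1 × 0.1 = 0.00001
Node A energy = 270 / 0.00001 = 27000000 kcal/m²

27000000 kcal/m²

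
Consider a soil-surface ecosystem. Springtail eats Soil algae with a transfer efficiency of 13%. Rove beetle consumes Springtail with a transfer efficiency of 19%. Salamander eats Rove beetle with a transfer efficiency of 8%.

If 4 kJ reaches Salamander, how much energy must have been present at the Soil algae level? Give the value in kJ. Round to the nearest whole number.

2024 kJ

Cumulative transfer efficiency: 0.13 × 0.19 × 0.08 = 0.001976
Soil algae energy = 4 / 0.001976 = 2024 kJ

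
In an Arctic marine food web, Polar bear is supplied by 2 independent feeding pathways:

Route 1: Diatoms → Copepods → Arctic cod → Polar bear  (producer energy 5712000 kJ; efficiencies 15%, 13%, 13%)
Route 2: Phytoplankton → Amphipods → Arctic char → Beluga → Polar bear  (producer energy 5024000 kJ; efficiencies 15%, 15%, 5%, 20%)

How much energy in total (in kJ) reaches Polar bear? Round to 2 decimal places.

15610.32 kJ

Route 1: 5712000 × 0.15 × 0.13 × 0.13 = 14479.92 kJ
Route 2: 5024000 × 0.15 × 0.15 × 0.05 × 0.2 = 1130.4 kJ
Total at Polar bear: 14479.92 + 1130.4 = 15610.32 kJ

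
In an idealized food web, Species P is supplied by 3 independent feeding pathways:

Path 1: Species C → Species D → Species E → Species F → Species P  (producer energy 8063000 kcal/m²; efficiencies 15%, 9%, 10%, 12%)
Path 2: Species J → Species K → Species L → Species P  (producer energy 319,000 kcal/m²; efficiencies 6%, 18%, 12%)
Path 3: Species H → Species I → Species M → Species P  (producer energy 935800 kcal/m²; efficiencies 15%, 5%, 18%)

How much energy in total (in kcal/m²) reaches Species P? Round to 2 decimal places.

2982.96 kcal/m²

Path 1: 8063000 × 0.15 × 0.09 × 0.1 × 0.12 = 1306.206 kcal/m²
Path 2: 319000 × 0.06 × 0.18 × 0.12 = 413.424 kcal/m²
Path 3: 935800 × 0.15 × 0.05 × 0.18 = 1263.33 kcal/m²
Total at Species P: 1306.206 + 413.424 + 1263.33 = 2982.96 kcal/m²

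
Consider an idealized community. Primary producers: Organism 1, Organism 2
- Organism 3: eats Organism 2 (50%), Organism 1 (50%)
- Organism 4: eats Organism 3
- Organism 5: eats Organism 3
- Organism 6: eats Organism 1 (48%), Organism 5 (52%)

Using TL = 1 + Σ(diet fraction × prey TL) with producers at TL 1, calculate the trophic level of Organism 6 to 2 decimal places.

Organism 3: 1 + (0.5×1 + 0.5×1) = 2
Organism 4: 1 + 2 = 3
Organism 5: 1 + 2 = 3
Organism 6: 1 + (0.48×1 + 0.52×3) = 3.04

3.04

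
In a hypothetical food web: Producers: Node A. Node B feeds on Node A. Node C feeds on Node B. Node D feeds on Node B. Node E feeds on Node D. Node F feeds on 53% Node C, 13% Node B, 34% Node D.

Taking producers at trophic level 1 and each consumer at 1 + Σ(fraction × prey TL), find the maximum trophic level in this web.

4

Node B: 1 + 1 = 2
Node C: 1 + 2 = 3
Node D: 1 + 2 = 3
Node E: 1 + 3 = 4
Node F: 1 + (0.53×3 + 0.13×2 + 0.34×3) = 3.87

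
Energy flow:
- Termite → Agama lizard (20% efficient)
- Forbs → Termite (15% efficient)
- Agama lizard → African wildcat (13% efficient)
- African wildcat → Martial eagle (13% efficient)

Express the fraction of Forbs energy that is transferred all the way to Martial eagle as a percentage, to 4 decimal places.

0.0507%

Product of link efficiencies: 0.15 × 0.2 × 0.13 × 0.13 = 0.000507
As a percentage: 0.000507 × 100 = 0.0507%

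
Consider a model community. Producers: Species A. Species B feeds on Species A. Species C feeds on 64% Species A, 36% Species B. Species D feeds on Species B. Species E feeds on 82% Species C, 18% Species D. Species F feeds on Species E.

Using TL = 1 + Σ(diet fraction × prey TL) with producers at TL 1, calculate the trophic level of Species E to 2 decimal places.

Species B: 1 + 1 = 2
Species C: 1 + (0.64×1 + 0.36×2) = 2.36
Species D: 1 + 2 = 3
Species E: 1 + (0.82×2.36 + 0.18×3) = 3.4752
Species F: 1 + 3.4752 = 4.4752

3.48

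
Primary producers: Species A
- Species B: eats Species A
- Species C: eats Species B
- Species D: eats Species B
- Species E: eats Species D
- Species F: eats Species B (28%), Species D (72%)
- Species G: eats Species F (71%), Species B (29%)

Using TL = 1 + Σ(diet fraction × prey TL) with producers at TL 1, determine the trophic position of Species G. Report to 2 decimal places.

4.22

Species B: 1 + 1 = 2
Species C: 1 + 2 = 3
Species D: 1 + 2 = 3
Species E: 1 + 3 = 4
Species F: 1 + (0.28×2 + 0.72×3) = 3.72
Species G: 1 + (0.71×3.72 + 0.29×2) = 4.2212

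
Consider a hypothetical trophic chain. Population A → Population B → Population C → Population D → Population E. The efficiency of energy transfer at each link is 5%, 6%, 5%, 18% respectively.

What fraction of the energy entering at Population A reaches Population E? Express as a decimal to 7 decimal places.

0.0000270

Product of link efficiencies: 0.05 × 0.06 × 0.05 × 0.18 = 0.000027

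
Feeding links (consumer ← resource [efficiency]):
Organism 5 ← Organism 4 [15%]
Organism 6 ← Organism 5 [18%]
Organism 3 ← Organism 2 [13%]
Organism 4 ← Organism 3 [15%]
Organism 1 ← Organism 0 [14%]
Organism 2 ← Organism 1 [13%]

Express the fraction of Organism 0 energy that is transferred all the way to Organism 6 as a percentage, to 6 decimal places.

Product of link efficiencies: 0.14 × 0.13 × 0.13 × 0.15 × 0.15 × 0.18 = 0.0000095823
As a percentage: 0.0000095823 × 100 = 0.000958%

0.000958%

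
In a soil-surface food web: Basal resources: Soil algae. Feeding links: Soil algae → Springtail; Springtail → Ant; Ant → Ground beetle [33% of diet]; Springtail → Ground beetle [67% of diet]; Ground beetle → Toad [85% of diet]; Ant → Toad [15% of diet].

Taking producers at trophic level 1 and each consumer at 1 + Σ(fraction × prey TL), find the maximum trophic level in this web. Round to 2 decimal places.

4.28

Springtail: 1 + 1 = 2
Ant: 1 + 2 = 3
Ground beetle: 1 + (0.33×3 + 0.67×2) = 3.33
Toad: 1 + (0.85×3.33 + 0.15×3) = 4.2805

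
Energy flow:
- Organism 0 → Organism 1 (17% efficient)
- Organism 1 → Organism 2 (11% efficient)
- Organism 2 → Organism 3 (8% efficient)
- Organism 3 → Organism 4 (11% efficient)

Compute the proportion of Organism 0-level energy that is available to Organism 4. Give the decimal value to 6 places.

Product of link efficiencies: 0.17 × 0.11 × 0.08 × 0.11 = 0.00016456

0.000165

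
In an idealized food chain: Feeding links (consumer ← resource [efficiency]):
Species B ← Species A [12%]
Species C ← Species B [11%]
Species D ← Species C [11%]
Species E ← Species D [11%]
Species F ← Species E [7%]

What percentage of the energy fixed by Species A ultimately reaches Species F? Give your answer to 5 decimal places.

0.00112%

Product of link efficiencies: 0.12 × 0.11 × 0.11 × 0.11 × 0.07 = 0.0000111804
As a percentage: 0.0000111804 × 100 = 0.00112%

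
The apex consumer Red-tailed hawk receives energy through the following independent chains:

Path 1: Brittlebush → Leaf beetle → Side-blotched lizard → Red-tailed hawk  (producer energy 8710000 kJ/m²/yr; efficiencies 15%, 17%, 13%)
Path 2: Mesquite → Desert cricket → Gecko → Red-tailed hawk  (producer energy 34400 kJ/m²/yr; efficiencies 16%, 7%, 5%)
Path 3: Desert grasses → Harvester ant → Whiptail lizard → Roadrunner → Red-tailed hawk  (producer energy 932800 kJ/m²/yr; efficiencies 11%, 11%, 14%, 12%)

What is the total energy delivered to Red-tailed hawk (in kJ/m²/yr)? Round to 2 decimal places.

29082.53 kJ/m²/yr

Path 1: 8710000 × 0.15 × 0.17 × 0.13 = 28873.65 kJ/m²/yr
Path 2: 34400 × 0.16 × 0.07 × 0.05 = 19.264 kJ/m²/yr
Path 3: 932800 × 0.11 × 0.11 × 0.14 × 0.12 = 189.619584 kJ/m²/yr
Total at Red-tailed hawk: 28873.65 + 19.264 + 189.619584 = 29082.533584 kJ/m²/yr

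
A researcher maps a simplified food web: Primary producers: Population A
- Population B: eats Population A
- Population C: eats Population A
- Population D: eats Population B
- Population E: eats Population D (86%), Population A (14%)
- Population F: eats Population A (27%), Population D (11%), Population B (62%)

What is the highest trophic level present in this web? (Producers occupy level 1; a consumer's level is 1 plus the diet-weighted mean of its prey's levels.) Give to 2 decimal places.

3.72

Population B: 1 + 1 = 2
Population C: 1 + 1 = 2
Population D: 1 + 2 = 3
Population E: 1 + (0.86×3 + 0.14×1) = 3.72
Population F: 1 + (0.27×1 + 0.11×3 + 0.62×2) = 2.84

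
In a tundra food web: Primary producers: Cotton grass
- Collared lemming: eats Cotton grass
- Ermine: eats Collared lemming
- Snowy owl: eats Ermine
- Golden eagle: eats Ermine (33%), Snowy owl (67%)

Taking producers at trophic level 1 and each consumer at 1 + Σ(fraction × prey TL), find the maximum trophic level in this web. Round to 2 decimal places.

4.67

Collared lemming: 1 + 1 = 2
Ermine: 1 + 2 = 3
Snowy owl: 1 + 3 = 4
Golden eagle: 1 + (0.33×3 + 0.67×4) = 4.67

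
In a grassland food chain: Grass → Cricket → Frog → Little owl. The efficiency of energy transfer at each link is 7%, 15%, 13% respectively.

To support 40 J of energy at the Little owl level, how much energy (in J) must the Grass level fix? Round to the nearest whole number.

29304 J

Cumulative transfer efficiency: 0.07 × 0.15 × 0.13 = 0.001365
Grass energy = 40 / 0.001365 = 29304 J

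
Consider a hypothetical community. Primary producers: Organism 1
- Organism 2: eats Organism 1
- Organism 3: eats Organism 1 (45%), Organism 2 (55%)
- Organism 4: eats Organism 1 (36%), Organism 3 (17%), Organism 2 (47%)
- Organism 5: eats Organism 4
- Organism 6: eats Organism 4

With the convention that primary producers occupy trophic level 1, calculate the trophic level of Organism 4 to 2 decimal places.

Organism 2: 1 + 1 = 2
Organism 3: 1 + (0.45×1 + 0.55×2) = 2.55
Organism 4: 1 + (0.36×1 + 0.17×2.55 + 0.47×2) = 2.7335
Organism 5: 1 + 2.7335 = 3.7335
Organism 6: 1 + 2.7335 = 3.7335

2.73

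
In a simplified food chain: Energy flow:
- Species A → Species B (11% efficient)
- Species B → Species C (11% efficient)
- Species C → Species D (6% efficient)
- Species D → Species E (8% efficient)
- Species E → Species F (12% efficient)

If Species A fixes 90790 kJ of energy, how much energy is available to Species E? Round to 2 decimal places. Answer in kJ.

Species B: 90790 × 0.11 = 9986.9 kJ
Species C: 9986.9 × 0.11 = 1098.559 kJ
Species D: 1098.559 × 0.06 = 65.91354 kJ
Species E: 65.91354 × 0.08 = 5.2730832 kJ

5.27 kJ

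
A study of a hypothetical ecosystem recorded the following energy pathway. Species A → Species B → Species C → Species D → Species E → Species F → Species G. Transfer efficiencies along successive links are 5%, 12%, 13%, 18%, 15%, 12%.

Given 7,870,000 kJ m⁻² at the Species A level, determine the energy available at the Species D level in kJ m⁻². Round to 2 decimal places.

Species B: 7870000 × 0.05 = 393500 kJ m⁻²
Species C: 393500 × 0.12 = 47220 kJ m⁻²
Species D: 47220 × 0.13 = 6138.6 kJ m⁻²

6138.60 kJ m⁻²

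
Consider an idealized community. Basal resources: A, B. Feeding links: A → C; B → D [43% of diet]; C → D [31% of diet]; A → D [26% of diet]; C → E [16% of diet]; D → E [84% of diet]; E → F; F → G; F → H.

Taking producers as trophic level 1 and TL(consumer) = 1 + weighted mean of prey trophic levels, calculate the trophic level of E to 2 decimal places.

C: 1 + 1 = 2
D: 1 + (0.43×1 + 0.31×2 + 0.26×1) = 2.31
E: 1 + (0.16×2 + 0.84×2.31) = 3.2604
F: 1 + 3.2604 = 4.2604
G: 1 + 4.2604 = 5.2604
H: 1 + 4.2604 = 5.2604

3.26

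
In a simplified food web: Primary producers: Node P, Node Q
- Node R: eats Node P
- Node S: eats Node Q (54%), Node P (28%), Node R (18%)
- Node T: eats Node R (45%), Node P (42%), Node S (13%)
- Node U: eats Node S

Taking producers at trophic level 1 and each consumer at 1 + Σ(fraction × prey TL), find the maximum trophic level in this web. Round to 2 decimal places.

Node R: 1 + 1 = 2
Node S: 1 + (0.54×1 + 0.28×1 + 0.18×2) = 2.18
Node T: 1 + (0.45×2 + 0.42×1 + 0.13×2.18) = 2.6034
Node U: 1 + 2.18 = 3.18

3.18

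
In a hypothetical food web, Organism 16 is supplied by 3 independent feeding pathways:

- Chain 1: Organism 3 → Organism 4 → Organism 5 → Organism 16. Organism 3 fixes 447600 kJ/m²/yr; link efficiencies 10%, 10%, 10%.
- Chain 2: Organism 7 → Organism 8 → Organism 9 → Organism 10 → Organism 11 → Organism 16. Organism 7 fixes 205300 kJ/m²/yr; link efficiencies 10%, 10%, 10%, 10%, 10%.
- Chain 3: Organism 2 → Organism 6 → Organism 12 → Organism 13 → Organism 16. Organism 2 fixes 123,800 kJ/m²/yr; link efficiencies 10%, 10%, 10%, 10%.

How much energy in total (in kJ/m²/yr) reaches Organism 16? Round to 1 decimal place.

Chain 1: 447600 × 0.1 × 0.1 × 0.1 = 447.6 kJ/m²/yr
Chain 2: 205300 × 0.1 × 0.1 × 0.1 × 0.1 × 0.1 = 2.053 kJ/m²/yr
Chain 3: 123800 × 0.1 × 0.1 × 0.1 × 0.1 = 12.38 kJ/m²/yr
Total at Organism 16: 447.6 + 2.053 + 12.38 = 462.033 kJ/m²/yr

462.0 kJ/m²/yr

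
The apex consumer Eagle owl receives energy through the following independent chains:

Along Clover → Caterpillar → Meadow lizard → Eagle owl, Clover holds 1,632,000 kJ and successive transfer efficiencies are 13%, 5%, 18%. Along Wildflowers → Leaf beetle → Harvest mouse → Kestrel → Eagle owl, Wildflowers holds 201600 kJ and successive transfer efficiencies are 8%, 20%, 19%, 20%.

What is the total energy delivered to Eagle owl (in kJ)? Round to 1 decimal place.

2032.0 kJ

Via Clover: 1632000 × 0.13 × 0.05 × 0.18 = 1909.44 kJ
Via Wildflowers: 201600 × 0.08 × 0.2 × 0.19 × 0.2 = 122.5728 kJ
Total at Eagle owl: 1909.44 + 122.5728 = 2032.0128 kJ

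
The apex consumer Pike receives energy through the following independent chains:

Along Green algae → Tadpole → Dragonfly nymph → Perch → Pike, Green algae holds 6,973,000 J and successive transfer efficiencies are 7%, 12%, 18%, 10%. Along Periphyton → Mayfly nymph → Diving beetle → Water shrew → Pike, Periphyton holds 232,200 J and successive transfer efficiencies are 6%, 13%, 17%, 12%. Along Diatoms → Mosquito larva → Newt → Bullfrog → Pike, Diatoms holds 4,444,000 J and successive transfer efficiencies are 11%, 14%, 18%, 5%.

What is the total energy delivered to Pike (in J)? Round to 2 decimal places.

1707.20 J

Via Green algae: 6973000 × 0.07 × 0.12 × 0.18 × 0.1 = 1054.3176 J
Via Periphyton: 232200 × 0.06 × 0.13 × 0.17 × 0.12 = 36.947664 J
Via Diatoms: 4444000 × 0.11 × 0.14 × 0.18 × 0.05 = 615.9384 J
Total at Pike: 1054.3176 + 36.947664 + 615.9384 = 1707.203664 J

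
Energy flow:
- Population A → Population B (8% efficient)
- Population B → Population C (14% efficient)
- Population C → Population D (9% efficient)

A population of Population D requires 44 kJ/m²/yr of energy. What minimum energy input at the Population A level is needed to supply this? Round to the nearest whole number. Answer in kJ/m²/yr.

Cumulative transfer efficiency: 0.08 × 0.14 × 0.09 = 0.001008
Population A energy = 44 / 0.001008 = 43651 kJ/m²/yr

43651 kJ/m²/yr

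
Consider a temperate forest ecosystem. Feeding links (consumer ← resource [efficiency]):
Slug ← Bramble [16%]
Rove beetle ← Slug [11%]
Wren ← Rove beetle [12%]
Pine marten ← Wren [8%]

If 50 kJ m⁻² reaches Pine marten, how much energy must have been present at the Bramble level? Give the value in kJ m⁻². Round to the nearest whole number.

Cumulative transfer efficiency: 0.16 × 0.11 × 0.12 × 0.08 = 0.00016896
Bramble energy = 50 / 0.00016896 = 295928 kJ m⁻²

295928 kJ m⁻²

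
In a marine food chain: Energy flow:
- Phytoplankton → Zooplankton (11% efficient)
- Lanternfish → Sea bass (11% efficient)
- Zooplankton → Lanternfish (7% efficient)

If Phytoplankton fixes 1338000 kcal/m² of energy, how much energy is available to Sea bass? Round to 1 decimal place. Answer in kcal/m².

1133.3 kcal/m²

Zooplankton: 1338000 × 0.11 = 147180 kcal/m²
Lanternfish: 147180 × 0.07 = 10302.6 kcal/m²
Sea bass: 10302.6 × 0.11 = 1133.286 kcal/m²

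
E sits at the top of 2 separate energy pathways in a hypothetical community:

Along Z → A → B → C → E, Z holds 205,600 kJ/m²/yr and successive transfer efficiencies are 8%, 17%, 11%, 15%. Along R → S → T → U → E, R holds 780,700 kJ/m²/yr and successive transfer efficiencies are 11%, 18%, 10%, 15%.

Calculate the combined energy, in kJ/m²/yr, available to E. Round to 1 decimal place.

Via Z: 205600 × 0.08 × 0.17 × 0.11 × 0.15 = 46.13664 kJ/m²/yr
Via R: 780700 × 0.11 × 0.18 × 0.1 × 0.15 = 231.8679 kJ/m²/yr
Total at E: 46.13664 + 231.8679 = 278.00454 kJ/m²/yr

278.0 kJ/m²/yr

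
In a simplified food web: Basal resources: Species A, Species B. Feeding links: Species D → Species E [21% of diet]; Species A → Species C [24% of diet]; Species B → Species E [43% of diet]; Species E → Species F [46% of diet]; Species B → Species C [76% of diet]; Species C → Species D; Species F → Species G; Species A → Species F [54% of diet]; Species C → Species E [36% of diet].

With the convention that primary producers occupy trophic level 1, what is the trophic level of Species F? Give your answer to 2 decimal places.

Species C: 1 + (0.76×1 + 0.24×1) = 2
Species D: 1 + 2 = 3
Species E: 1 + (0.43×1 + 0.36×2 + 0.21×3) = 2.78
Species F: 1 + (0.46×2.78 + 0.54×1) = 2.8188
Species G: 1 + 2.8188 = 3.8188

2.82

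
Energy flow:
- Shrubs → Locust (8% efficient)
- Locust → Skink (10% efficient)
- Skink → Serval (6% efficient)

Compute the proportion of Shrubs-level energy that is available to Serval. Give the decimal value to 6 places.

0.000480

Product of link efficiencies: 0.08 × 0.1 × 0.06 = 0.00048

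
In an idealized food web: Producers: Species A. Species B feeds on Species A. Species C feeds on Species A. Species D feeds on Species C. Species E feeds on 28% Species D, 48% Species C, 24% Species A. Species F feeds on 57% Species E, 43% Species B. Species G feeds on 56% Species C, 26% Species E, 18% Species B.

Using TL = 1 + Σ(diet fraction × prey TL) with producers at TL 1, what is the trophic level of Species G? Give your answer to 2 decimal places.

3.27

Species B: 1 + 1 = 2
Species C: 1 + 1 = 2
Species D: 1 + 2 = 3
Species E: 1 + (0.28×3 + 0.48×2 + 0.24×1) = 3.04
Species F: 1 + (0.57×3.04 + 0.43×2) = 3.5928
Species G: 1 + (0.56×2 + 0.26×3.04 + 0.18×2) = 3.2704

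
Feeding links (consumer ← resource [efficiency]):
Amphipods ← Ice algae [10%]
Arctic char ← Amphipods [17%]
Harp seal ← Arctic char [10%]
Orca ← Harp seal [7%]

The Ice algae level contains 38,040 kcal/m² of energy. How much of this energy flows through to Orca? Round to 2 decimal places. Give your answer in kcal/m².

4.53 kcal/m²

Amphipods: 38040 × 0.1 = 3804 kcal/m²
Arctic char: 3804 × 0.17 = 646.68 kcal/m²
Harp seal: 646.68 × 0.1 = 64.668 kcal/m²
Orca: 64.668 × 0.07 = 4.52676 kcal/m²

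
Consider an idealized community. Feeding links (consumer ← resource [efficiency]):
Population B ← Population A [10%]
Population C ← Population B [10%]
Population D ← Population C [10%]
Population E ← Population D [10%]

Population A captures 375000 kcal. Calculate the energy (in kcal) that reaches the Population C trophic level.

Population B: 375000 × 0.1 = 37500 kcal
Population C: 37500 × 0.1 = 3750 kcal

3750 kcal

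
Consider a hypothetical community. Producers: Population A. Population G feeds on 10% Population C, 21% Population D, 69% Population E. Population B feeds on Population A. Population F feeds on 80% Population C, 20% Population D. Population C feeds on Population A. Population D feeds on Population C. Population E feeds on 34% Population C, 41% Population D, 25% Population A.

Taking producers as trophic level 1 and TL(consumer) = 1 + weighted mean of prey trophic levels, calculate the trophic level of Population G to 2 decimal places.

4.01

Population B: 1 + 1 = 2
Population C: 1 + 1 = 2
Population D: 1 + 2 = 3
Population E: 1 + (0.34×2 + 0.41×3 + 0.25×1) = 3.16
Population F: 1 + (0.8×2 + 0.2×3) = 3.2
Population G: 1 + (0.1×2 + 0.21×3 + 0.69×3.16) = 4.0104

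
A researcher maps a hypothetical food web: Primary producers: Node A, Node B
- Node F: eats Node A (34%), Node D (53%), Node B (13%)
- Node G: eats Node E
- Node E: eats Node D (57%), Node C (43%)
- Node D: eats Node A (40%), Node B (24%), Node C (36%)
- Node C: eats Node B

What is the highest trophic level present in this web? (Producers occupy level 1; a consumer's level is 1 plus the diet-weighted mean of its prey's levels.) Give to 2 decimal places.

Node C: 1 + 1 = 2
Node D: 1 + (0.4×1 + 0.24×1 + 0.36×2) = 2.36
Node E: 1 + (0.57×2.36 + 0.43×2) = 3.2052
Node F: 1 + (0.34×1 + 0.53×2.36 + 0.13×1) = 2.7208
Node G: 1 + 3.2052 = 4.2052

4.21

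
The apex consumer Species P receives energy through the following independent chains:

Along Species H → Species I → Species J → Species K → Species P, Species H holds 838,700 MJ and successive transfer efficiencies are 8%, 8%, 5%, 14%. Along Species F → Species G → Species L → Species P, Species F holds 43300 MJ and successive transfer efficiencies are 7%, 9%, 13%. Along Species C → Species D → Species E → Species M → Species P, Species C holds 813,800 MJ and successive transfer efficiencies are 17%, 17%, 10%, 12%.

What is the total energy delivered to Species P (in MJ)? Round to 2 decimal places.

355.26 MJ

Via Species H: 838700 × 0.08 × 0.08 × 0.05 × 0.14 = 37.57376 MJ
Via Species F: 43300 × 0.07 × 0.09 × 0.13 = 35.4627 MJ
Via Species C: 813800 × 0.17 × 0.17 × 0.1 × 0.12 = 282.22584 MJ
Total at Species P: 37.57376 + 35.4627 + 282.22584 = 355.2623 MJ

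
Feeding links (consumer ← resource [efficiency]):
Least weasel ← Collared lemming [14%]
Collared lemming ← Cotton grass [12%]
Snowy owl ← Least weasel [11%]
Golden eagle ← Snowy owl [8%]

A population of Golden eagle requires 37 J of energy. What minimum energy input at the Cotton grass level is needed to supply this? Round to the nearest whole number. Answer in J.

Cumulative transfer efficiency: 0.12 × 0.14 × 0.11 × 0.08 = 0.00014784
Cotton grass energy = 37 / 0.00014784 = 250271 J

250271 J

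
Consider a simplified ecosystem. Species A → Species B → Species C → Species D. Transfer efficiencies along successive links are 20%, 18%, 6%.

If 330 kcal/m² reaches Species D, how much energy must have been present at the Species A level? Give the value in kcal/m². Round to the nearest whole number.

152778 kcal/m²

Cumulative transfer efficiency: 0.2 × 0.18 × 0.06 = 0.00216
Species A energy = 330 / 0.00216 = 152778 kcal/m²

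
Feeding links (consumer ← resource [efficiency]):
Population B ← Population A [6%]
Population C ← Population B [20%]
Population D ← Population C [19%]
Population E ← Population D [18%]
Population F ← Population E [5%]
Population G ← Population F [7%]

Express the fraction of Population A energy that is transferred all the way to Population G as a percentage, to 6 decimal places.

0.000144%

Product of link efficiencies: 0.06 × 0.2 × 0.19 × 0.18 × 0.05 × 0.07 = 0.0000014364
As a percentage: 0.0000014364 × 100 = 0.000144%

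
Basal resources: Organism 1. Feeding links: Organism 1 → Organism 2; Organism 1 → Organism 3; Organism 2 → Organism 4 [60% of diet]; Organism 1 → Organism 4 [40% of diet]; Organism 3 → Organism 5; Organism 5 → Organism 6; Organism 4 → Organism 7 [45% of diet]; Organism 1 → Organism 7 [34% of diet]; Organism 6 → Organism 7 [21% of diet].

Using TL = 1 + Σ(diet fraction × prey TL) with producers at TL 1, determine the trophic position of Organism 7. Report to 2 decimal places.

3.35

Organism 2: 1 + 1 = 2
Organism 3: 1 + 1 = 2
Organism 4: 1 + (0.6×2 + 0.4×1) = 2.6
Organism 5: 1 + 2 = 3
Organism 6: 1 + 3 = 4
Organism 7: 1 + (0.45×2.6 + 0.34×1 + 0.21×4) = 3.35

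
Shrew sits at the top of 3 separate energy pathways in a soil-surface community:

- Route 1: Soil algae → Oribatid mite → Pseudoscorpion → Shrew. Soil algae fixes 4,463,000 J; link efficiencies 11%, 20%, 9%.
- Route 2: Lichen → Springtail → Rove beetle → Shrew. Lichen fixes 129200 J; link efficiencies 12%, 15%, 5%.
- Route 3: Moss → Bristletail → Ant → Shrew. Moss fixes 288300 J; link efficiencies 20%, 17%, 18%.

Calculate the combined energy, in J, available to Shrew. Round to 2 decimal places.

Route 1: 4463000 × 0.11 × 0.2 × 0.09 = 8836.74 J
Route 2: 129200 × 0.12 × 0.15 × 0.05 = 116.28 J
Route 3: 288300 × 0.2 × 0.17 × 0.18 = 1764.396 J
Total at Shrew: 8836.74 + 116.28 + 1764.396 = 10717.416 J

10717.42 J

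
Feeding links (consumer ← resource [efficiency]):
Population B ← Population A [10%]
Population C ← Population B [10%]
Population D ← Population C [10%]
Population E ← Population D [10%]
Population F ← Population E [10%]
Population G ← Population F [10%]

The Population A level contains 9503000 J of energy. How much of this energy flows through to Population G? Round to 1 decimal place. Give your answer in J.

9.5 J

Population B: 9503000 × 0.1 = 950300 J
Population C: 950300 × 0.1 = 95030 J
Population D: 95030 × 0.1 = 9503 J
Population E: 9503 × 0.1 = 950.3 J
Population F: 950.3 × 0.1 = 95.03 J
Population G: 95.03 × 0.1 = 9.503 J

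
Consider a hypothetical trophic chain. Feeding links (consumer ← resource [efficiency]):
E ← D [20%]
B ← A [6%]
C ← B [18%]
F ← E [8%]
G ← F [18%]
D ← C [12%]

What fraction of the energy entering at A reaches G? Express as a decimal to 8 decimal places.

0.00000373

Product of link efficiencies: 0.06 × 0.18 × 0.12 × 0.2 × 0.08 × 0.18 = 0.00000373248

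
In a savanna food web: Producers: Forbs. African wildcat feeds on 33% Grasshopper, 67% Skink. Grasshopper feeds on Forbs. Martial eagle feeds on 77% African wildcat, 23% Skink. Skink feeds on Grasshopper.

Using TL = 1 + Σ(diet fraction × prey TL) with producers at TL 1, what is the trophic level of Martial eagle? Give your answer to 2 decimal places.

4.52

Grasshopper: 1 + 1 = 2
Skink: 1 + 2 = 3
African wildcat: 1 + (0.33×2 + 0.67×3) = 3.67
Martial eagle: 1 + (0.77×3.67 + 0.23×3) = 4.5159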